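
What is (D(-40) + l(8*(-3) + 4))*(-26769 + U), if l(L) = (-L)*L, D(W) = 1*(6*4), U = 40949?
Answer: -5331680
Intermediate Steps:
D(W) = 24 (D(W) = 1*24 = 24)
l(L) = -L²
(D(-40) + l(8*(-3) + 4))*(-26769 + U) = (24 - (8*(-3) + 4)²)*(-26769 + 40949) = (24 - (-24 + 4)²)*14180 = (24 - 1*(-20)²)*14180 = (24 - 1*400)*14180 = (24 - 400)*14180 = -376*14180 = -5331680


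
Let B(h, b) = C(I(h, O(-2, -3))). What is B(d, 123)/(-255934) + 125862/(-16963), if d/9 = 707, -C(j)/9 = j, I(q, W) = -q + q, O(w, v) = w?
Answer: -125862/16963 ≈ -7.4198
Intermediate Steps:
I(q, W) = 0
C(j) = -9*j
d = 6363 (d = 9*707 = 6363)
B(h, b) = 0 (B(h, b) = -9*0 = 0)
B(d, 123)/(-255934) + 125862/(-16963) = 0/(-255934) + 125862/(-16963) = 0*(-1/255934) + 125862*(-1/16963) = 0 - 125862/16963 = -125862/16963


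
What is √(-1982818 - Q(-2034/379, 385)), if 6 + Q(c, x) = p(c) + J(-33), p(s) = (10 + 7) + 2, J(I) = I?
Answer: I*√1982798 ≈ 1408.1*I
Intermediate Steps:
p(s) = 19 (p(s) = 17 + 2 = 19)
Q(c, x) = -20 (Q(c, x) = -6 + (19 - 33) = -6 - 14 = -20)
√(-1982818 - Q(-2034/379, 385)) = √(-1982818 - 1*(-20)) = √(-1982818 + 20) = √(-1982798) = I*√1982798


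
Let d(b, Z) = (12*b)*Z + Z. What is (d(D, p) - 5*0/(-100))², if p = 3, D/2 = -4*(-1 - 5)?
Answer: 2996361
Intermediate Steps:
D = 48 (D = 2*(-4*(-1 - 5)) = 2*(-4*(-6)) = 2*24 = 48)
d(b, Z) = Z + 12*Z*b (d(b, Z) = 12*Z*b + Z = Z + 12*Z*b)
(d(D, p) - 5*0/(-100))² = (3*(1 + 12*48) - 5*0/(-100))² = (3*(1 + 576) + 0*(-1/100))² = (3*577 + 0)² = (1731 + 0)² = 1731² = 2996361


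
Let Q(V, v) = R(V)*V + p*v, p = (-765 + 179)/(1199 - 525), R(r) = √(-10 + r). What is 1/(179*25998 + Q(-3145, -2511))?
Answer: 528757406949/2465346090893507804 + 357174505*I*√3155/2465346090893507804 ≈ 2.1448e-7 + 8.1377e-9*I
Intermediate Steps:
p = -293/337 (p = -586/674 = -586*1/674 = -293/337 ≈ -0.86944)
Q(V, v) = -293*v/337 + V*√(-10 + V) (Q(V, v) = √(-10 + V)*V - 293*v/337 = V*√(-10 + V) - 293*v/337 = -293*v/337 + V*√(-10 + V))
1/(179*25998 + Q(-3145, -2511)) = 1/(179*25998 + (-293/337*(-2511) - 3145*√(-10 - 3145))) = 1/(4653642 + (735723/337 - 3145*I*√3155)) = 1/(1569013077/337 - 3145*I*√3155)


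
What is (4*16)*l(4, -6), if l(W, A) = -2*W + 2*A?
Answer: -1280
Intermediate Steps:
(4*16)*l(4, -6) = (4*16)*(-2*4 + 2*(-6)) = 64*(-8 - 12) = 64*(-20) = -1280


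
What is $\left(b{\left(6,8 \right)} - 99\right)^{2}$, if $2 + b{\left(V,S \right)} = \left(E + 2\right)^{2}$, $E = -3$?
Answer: $10000$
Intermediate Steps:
$b{\left(V,S \right)} = -1$ ($b{\left(V,S \right)} = -2 + \left(-3 + 2\right)^{2} = -2 + \left(-1\right)^{2} = -2 + 1 = -1$)
$\left(b{\left(6,8 \right)} - 99\right)^{2} = \left(-1 - 99\right)^{2} = \left(-100\right)^{2} = 10000$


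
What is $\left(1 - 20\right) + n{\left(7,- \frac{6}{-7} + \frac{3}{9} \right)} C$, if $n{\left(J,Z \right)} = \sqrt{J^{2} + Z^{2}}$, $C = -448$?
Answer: $-19 - \frac{64 \sqrt{22234}}{3} \approx -3200.0$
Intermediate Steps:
$\left(1 - 20\right) + n{\left(7,- \frac{6}{-7} + \frac{3}{9} \right)} C = \left(1 - 20\right) + \sqrt{7^{2} + \left(- \frac{6}{-7} + \frac{3}{9}\right)^{2}} \left(-448\right) = \left(1 - 20\right) + \sqrt{49 + \left(\left(-6\right) \left(- \frac{1}{7}\right) + 3 \cdot \frac{1}{9}\right)^{2}} \left(-448\right) = -19 + \sqrt{49 + \left(\frac{6}{7} + \frac{1}{3}\right)^{2}} \left(-448\right) = -19 + \sqrt{49 + \left(\frac{25}{21}\right)^{2}} \left(-448\right) = -19 + \sqrt{49 + \frac{625}{441}} \left(-448\right) = -19 + \sqrt{\frac{22234}{441}} \left(-448\right) = -19 + \frac{\sqrt{22234}}{21} \left(-448\right) = -19 - \frac{64 \sqrt{22234}}{3}$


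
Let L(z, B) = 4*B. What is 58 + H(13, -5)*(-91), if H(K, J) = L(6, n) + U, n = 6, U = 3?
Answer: -2399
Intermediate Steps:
H(K, J) = 27 (H(K, J) = 4*6 + 3 = 24 + 3 = 27)
58 + H(13, -5)*(-91) = 58 + 27*(-91) = 58 - 2457 = -2399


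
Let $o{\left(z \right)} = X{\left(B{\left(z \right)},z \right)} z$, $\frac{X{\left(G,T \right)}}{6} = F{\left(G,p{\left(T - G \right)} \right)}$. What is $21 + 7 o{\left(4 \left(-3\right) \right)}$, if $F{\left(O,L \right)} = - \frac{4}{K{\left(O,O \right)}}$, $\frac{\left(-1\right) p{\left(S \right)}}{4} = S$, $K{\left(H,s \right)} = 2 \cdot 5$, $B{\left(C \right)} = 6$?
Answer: $\frac{1113}{5} \approx 222.6$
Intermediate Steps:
$K{\left(H,s \right)} = 10$
$p{\left(S \right)} = - 4 S$
$F{\left(O,L \right)} = - \frac{2}{5}$ ($F{\left(O,L \right)} = - \frac{4}{10} = \left(-4\right) \frac{1}{10} = - \frac{2}{5}$)
$X{\left(G,T \right)} = - \frac{12}{5}$ ($X{\left(G,T \right)} = 6 \left(- \frac{2}{5}\right) = - \frac{12}{5}$)
$o{\left(z \right)} = - \frac{12 z}{5}$
$21 + 7 o{\left(4 \left(-3\right) \right)} = 21 + 7 \left(- \frac{12 \cdot 4 \left(-3\right)}{5}\right) = 21 + 7 \left(\left(- \frac{12}{5}\right) \left(-12\right)\right) = 21 + 7 \cdot \frac{144}{5} = 21 + \frac{1008}{5} = \frac{1113}{5}$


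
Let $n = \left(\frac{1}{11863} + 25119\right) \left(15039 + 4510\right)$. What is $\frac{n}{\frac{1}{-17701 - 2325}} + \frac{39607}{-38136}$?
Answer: $- \frac{4448880855387878612113}{452407368} \approx -9.8338 \cdot 10^{12}$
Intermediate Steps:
$n = \frac{5825341959202}{11863}$ ($n = \left(\frac{1}{11863} + 25119\right) 19549 = \frac{297986698}{11863} \cdot 19549 = \frac{5825341959202}{11863} \approx 4.9105 \cdot 10^{8}$)
$\frac{n}{\frac{1}{-17701 - 2325}} + \frac{39607}{-38136} = \frac{5825341959202}{11863 \frac{1}{-17701 - 2325}} + \frac{39607}{-38136} = \frac{5825341959202}{11863 \frac{1}{-20026}} + 39607 \left(- \frac{1}{38136}\right) = \frac{5825341959202}{11863 \left(- \frac{1}{20026}\right)} - \frac{39607}{38136} = \frac{5825341959202}{11863} \left(-20026\right) - \frac{39607}{38136} = - \frac{116658298074979252}{11863} - \frac{39607}{38136} = - \frac{4448880855387878612113}{452407368}$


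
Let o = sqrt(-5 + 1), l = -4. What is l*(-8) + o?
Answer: 32 + 2*I ≈ 32.0 + 2.0*I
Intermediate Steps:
o = 2*I (o = sqrt(-4) = 2*I ≈ 2.0*I)
l*(-8) + o = -4*(-8) + 2*I = 32 + 2*I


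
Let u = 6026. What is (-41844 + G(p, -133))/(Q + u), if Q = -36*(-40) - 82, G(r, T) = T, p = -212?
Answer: -3229/568 ≈ -5.6849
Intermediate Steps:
Q = 1358 (Q = 1440 - 82 = 1358)
(-41844 + G(p, -133))/(Q + u) = (-41844 - 133)/(1358 + 6026) = -41977/7384 = -41977*1/7384 = -3229/568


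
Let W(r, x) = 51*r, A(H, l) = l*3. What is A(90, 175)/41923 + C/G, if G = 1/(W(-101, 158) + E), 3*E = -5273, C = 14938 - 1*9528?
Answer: -671532555515/17967 ≈ -3.7376e+7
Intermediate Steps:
A(H, l) = 3*l
C = 5410 (C = 14938 - 9528 = 5410)
E = -5273/3 (E = (⅓)*(-5273) = -5273/3 ≈ -1757.7)
G = -3/20726 (G = 1/(51*(-101) - 5273/3) = 1/(-5151 - 5273/3) = 1/(-20726/3) = -3/20726 ≈ -0.00014475)
A(90, 175)/41923 + C/G = (3*175)/41923 + 5410/(-3/20726) = 525*(1/41923) + 5410*(-20726/3) = 75/5989 - 112127660/3 = -671532555515/17967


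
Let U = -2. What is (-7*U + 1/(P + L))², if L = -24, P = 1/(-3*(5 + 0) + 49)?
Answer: 129413376/664225 ≈ 194.83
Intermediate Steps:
P = 1/34 (P = 1/(-3*5 + 49) = 1/(-15 + 49) = 1/34 ≈ 0.029412)
(-7*U + 1/(P + L))² = (-7*(-2) + 1/(1/34 - 24))² = (14 + 1/(-815/34))² = (14 - 34/815)² = (11376/815)² = 129413376/664225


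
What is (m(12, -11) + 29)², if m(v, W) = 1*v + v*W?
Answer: 8281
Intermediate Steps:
m(v, W) = v + W*v
(m(12, -11) + 29)² = (12*(1 - 11) + 29)² = (12*(-10) + 29)² = (-120 + 29)² = (-91)² = 8281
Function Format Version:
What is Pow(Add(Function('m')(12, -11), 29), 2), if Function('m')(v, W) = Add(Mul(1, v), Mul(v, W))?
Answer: 8281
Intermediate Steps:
Function('m')(v, W) = Add(v, Mul(W, v))
Pow(Add(Function('m')(12, -11), 29), 2) = Pow(Add(Mul(12, Add(1, -11)), 29), 2) = Pow(Add(Mul(12, -10), 29), 2) = Pow(Add(-120, 29), 2) = Pow(-91, 2) = 8281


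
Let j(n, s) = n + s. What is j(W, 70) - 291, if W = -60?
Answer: -281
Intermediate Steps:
j(W, 70) - 291 = (-60 + 70) - 291 = 10 - 291 = -281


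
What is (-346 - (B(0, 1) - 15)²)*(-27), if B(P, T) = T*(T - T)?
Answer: 15417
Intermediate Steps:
B(P, T) = 0 (B(P, T) = T*0 = 0)
(-346 - (B(0, 1) - 15)²)*(-27) = (-346 - (0 - 15)²)*(-27) = (-346 - 1*(-15)²)*(-27) = (-346 - 1*225)*(-27) = (-346 - 225)*(-27) = -571*(-27) = 15417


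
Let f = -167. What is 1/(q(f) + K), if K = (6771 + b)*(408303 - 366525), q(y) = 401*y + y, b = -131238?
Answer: -1/5200049460 ≈ -1.9231e-10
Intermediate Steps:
q(y) = 402*y
K = -5199982326 (K = (6771 - 131238)*(408303 - 366525) = -124467*41778 = -5199982326)
1/(q(f) + K) = 1/(402*(-167) - 5199982326) = 1/(-67134 - 5199982326) = 1/(-5200049460) = -1/5200049460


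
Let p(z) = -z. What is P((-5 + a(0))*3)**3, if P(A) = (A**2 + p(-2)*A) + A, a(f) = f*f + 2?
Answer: 157464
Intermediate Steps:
a(f) = 2 + f**2 (a(f) = f**2 + 2 = 2 + f**2)
P(A) = A**2 + 3*A (P(A) = (A**2 + (-1*(-2))*A) + A = (A**2 + 2*A) + A = A**2 + 3*A)
P((-5 + a(0))*3)**3 = (((-5 + (2 + 0**2))*3)*(3 + (-5 + (2 + 0**2))*3))**3 = (((-5 + (2 + 0))*3)*(3 + (-5 + (2 + 0))*3))**3 = (((-5 + 2)*3)*(3 + (-5 + 2)*3))**3 = ((-3*3)*(3 - 3*3))**3 = (-9*(3 - 9))**3 = (-9*(-6))**3 = 54**3 = 157464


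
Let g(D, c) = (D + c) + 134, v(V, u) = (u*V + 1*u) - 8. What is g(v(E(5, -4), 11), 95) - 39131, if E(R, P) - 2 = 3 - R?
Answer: -38899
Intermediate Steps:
E(R, P) = 5 - R (E(R, P) = 2 + (3 - R) = 5 - R)
v(V, u) = -8 + u + V*u (v(V, u) = (V*u + u) - 8 = (u + V*u) - 8 = -8 + u + V*u)
g(D, c) = 134 + D + c
g(v(E(5, -4), 11), 95) - 39131 = (134 + (-8 + 11 + (5 - 1*5)*11) + 95) - 39131 = (134 + (-8 + 11 + (5 - 5)*11) + 95) - 39131 = (134 + (-8 + 11 + 0*11) + 95) - 39131 = (134 + (-8 + 11 + 0) + 95) - 39131 = (134 + 3 + 95) - 39131 = 232 - 39131 = -38899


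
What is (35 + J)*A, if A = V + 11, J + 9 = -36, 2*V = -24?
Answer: 10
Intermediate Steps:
V = -12 (V = (1/2)*(-24) = -12)
J = -45 (J = -9 - 36 = -45)
A = -1 (A = -12 + 11 = -1)
(35 + J)*A = (35 - 45)*(-1) = -10*(-1) = 10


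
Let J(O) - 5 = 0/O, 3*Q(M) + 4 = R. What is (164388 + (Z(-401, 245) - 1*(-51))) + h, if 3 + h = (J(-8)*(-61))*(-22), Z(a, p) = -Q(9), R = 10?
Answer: 171144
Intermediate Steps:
Q(M) = 2 (Q(M) = -4/3 + (1/3)*10 = -4/3 + 10/3 = 2)
Z(a, p) = -2 (Z(a, p) = -1*2 = -2)
J(O) = 5 (J(O) = 5 + 0/O = 5 + 0 = 5)
h = 6707 (h = -3 + (5*(-61))*(-22) = -3 - 305*(-22) = -3 + 6710 = 6707)
(164388 + (Z(-401, 245) - 1*(-51))) + h = (164388 + (-2 - 1*(-51))) + 6707 = (164388 + (-2 + 51)) + 6707 = (164388 + 49) + 6707 = 164437 + 6707 = 171144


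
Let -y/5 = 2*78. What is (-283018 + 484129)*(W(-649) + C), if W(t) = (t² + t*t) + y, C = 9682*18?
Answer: 204308262678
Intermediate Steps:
C = 174276
y = -780 (y = -10*78 = -5*156 = -780)
W(t) = -780 + 2*t² (W(t) = (t² + t*t) - 780 = (t² + t²) - 780 = 2*t² - 780 = -780 + 2*t²)
(-283018 + 484129)*(W(-649) + C) = (-283018 + 484129)*((-780 + 2*(-649)²) + 174276) = 201111*((-780 + 2*421201) + 174276) = 201111*((-780 + 842402) + 174276) = 201111*(841622 + 174276) = 201111*1015898 = 204308262678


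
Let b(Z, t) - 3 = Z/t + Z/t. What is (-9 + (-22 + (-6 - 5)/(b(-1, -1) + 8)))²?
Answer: 171396/169 ≈ 1014.2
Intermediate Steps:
b(Z, t) = 3 + 2*Z/t (b(Z, t) = 3 + (Z/t + Z/t) = 3 + 2*Z/t)
(-9 + (-22 + (-6 - 5)/(b(-1, -1) + 8)))² = (-9 + (-22 + (-6 - 5)/((3 + 2*(-1)/(-1)) + 8)))² = (-9 + (-22 - 11/((3 + 2*(-1)*(-1)) + 8)))² = (-9 + (-22 - 11/((3 + 2) + 8)))² = (-9 + (-22 - 11/(5 + 8)))² = (-9 + (-22 - 11/13))² = (-9 - 297/13)² = (-414/13)² = 171396/169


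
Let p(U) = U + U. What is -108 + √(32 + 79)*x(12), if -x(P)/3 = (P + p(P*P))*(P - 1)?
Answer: -108 - 9900*√111 ≈ -1.0441e+5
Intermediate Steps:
p(U) = 2*U
x(P) = -3*(-1 + P)*(P + 2*P²) (x(P) = -3*(P + 2*(P*P))*(P - 1) = -3*(P + 2*P²)*(-1 + P) = -3*(-1 + P)*(P + 2*P²))
-108 + √(32 + 79)*x(12) = -108 + √(32 + 79)*(3*12*(1 + 12 - 2*12²)) = -108 + √111*(3*12*(1 + 12 - 2*144)) = -108 + √111*(3*12*(1 + 12 - 288)) = -108 + √111*(3*12*(-275)) = -108 + √111*(-9900) = -108 - 9900*√111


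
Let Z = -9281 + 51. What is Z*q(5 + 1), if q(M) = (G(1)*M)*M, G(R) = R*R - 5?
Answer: 1329120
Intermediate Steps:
G(R) = -5 + R² (G(R) = R² - 5 = -5 + R²)
Z = -9230
q(M) = -4*M² (q(M) = ((-5 + 1²)*M)*M = ((-5 + 1)*M)*M = (-4*M)*M = -4*M²)
Z*q(5 + 1) = -(-36920)*(5 + 1)² = -(-36920)*6² = -(-36920)*36 = -9230*(-144) = 1329120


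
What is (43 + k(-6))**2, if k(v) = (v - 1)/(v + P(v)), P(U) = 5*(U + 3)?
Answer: 16900/9 ≈ 1877.8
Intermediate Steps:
P(U) = 15 + 5*U (P(U) = 5*(3 + U) = 15 + 5*U)
k(v) = (-1 + v)/(15 + 6*v) (k(v) = (v - 1)/(v + (15 + 5*v)) = (-1 + v)/(15 + 6*v))
(43 + k(-6))**2 = (43 + (-1 - 6)/(3*(5 + 2*(-6))))**2 = (43 + (1/3)*(-7)/(5 - 12))**2 = (43 + (1/3)*(-7)/(-7))**2 = (43 + (1/3)*(-1/7)*(-7))**2 = (43 + 1/3)**2 = (130/3)**2 = 16900/9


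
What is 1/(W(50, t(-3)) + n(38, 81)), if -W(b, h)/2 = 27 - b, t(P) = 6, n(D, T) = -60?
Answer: -1/14 ≈ -0.071429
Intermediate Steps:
W(b, h) = -54 + 2*b (W(b, h) = -2*(27 - b) = -54 + 2*b)
1/(W(50, t(-3)) + n(38, 81)) = 1/((-54 + 2*50) - 60) = 1/((-54 + 100) - 60) = 1/(46 - 60) = 1/(-14) = -1/14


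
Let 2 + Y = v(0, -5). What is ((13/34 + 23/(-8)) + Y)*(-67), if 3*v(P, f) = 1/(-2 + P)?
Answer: 127367/408 ≈ 312.17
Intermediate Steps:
v(P, f) = 1/(3*(-2 + P))
Y = -13/6 (Y = -2 + 1/(3*(-2 + 0)) = -2 + (⅓)/(-2) = -2 + (⅓)*(-½) = -2 - ⅙ = -13/6 ≈ -2.1667)
((13/34 + 23/(-8)) + Y)*(-67) = ((13/34 + 23/(-8)) - 13/6)*(-67) = ((13*(1/34) + 23*(-⅛)) - 13/6)*(-67) = ((13/34 - 23/8) - 13/6)*(-67) = (-339/136 - 13/6)*(-67) = -1901/408*(-67) = 127367/408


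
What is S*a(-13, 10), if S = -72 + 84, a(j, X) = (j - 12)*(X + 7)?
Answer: -5100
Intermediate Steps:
a(j, X) = (-12 + j)*(7 + X)
S = 12
S*a(-13, 10) = 12*(-84 - 12*10 + 7*(-13) + 10*(-13)) = 12*(-84 - 120 - 91 - 130) = 12*(-425) = -5100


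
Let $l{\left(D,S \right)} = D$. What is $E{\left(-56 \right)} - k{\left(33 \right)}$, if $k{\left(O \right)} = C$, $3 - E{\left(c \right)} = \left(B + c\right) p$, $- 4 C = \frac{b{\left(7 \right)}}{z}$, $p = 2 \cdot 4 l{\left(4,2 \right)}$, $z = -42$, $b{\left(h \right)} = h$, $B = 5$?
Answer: $\frac{39239}{24} \approx 1635.0$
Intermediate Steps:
$p = 32$ ($p = 2 \cdot 4 \cdot 4 = 8 \cdot 4 = 32$)
$C = \frac{1}{24}$ ($C = - \frac{7 \frac{1}{-42}}{4} = - \frac{7 \left(- \frac{1}{42}\right)}{4} = \left(- \frac{1}{4}\right) \left(- \frac{1}{6}\right) = \frac{1}{24} \approx 0.041667$)
$E{\left(c \right)} = -157 - 32 c$ ($E{\left(c \right)} = 3 - \left(5 + c\right) 32 = 3 - \left(160 + 32 c\right) = -157 - 32 c$)
$k{\left(O \right)} = \frac{1}{24}$
$E{\left(-56 \right)} - k{\left(33 \right)} = \left(-157 - -1792\right) - \frac{1}{24} = \left(-157 + 1792\right) - \frac{1}{24} = 1635 - \frac{1}{24} = \frac{39239}{24}$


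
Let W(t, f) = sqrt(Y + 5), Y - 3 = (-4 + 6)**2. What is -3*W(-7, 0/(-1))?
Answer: -6*sqrt(3) ≈ -10.392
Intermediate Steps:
Y = 7 (Y = 3 + (-4 + 6)**2 = 3 + 2**2 = 3 + 4 = 7)
W(t, f) = 2*sqrt(3) (W(t, f) = sqrt(7 + 5) = sqrt(12) = 2*sqrt(3))
-3*W(-7, 0/(-1)) = -6*sqrt(3)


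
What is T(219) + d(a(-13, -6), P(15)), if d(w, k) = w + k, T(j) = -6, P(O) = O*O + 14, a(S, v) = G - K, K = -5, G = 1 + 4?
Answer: 243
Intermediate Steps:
G = 5
a(S, v) = 10 (a(S, v) = 5 - 1*(-5) = 5 + 5 = 10)
P(O) = 14 + O² (P(O) = O² + 14 = 14 + O²)
d(w, k) = k + w
T(219) + d(a(-13, -6), P(15)) = -6 + ((14 + 15²) + 10) = -6 + ((14 + 225) + 10) = -6 + (239 + 10) = -6 + 249 = 243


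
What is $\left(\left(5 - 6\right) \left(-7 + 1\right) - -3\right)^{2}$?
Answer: $81$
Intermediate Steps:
$\left(\left(5 - 6\right) \left(-7 + 1\right) - -3\right)^{2} = \left(\left(-1\right) \left(-6\right) + \left(-2 + 5\right)\right)^{2} = \left(6 + 3\right)^{2} = 9^{2} = 81$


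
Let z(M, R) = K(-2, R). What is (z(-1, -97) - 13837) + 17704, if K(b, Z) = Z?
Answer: 3770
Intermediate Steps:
z(M, R) = R
(z(-1, -97) - 13837) + 17704 = (-97 - 13837) + 17704 = -13934 + 17704 = 3770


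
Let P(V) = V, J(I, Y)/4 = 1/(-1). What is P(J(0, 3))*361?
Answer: -1444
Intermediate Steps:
J(I, Y) = -4 (J(I, Y) = 4/(-1) = 4*(-1) = -4)
P(J(0, 3))*361 = -4*361 = -1444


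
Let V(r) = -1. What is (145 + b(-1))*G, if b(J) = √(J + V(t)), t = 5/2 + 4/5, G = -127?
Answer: -18415 - 127*I*√2 ≈ -18415.0 - 179.61*I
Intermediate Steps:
t = 33/10 (t = 5*(½) + 4*(⅕) = 5/2 + ⅘ = 33/10 ≈ 3.3000)
b(J) = √(-1 + J) (b(J) = √(J - 1) = √(-1 + J))
(145 + b(-1))*G = (145 + √(-1 - 1))*(-127) = (145 + √(-2))*(-127) = (145 + I*√2)*(-127) = -18415 - 127*I*√2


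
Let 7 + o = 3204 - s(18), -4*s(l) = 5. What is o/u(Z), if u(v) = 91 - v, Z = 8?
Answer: 12793/332 ≈ 38.533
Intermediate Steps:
s(l) = -5/4 (s(l) = -¼*5 = -5/4)
o = 12793/4 (o = -7 + (3204 - 1*(-5/4)) = -7 + (3204 + 5/4) = -7 + 12821/4 = 12793/4 ≈ 3198.3)
o/u(Z) = 12793/(4*(91 - 1*8)) = 12793/(4*(91 - 8)) = (12793/4)/83 = (12793/4)*(1/83) = 12793/332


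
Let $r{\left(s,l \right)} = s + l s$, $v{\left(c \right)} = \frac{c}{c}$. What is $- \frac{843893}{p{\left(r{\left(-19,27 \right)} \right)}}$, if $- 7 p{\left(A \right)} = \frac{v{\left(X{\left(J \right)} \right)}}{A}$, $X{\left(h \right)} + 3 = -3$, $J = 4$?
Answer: $-3142657532$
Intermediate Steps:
$X{\left(h \right)} = -6$ ($X{\left(h \right)} = -3 - 3 = -6$)
$v{\left(c \right)} = 1$
$p{\left(A \right)} = - \frac{1}{7 A}$ ($p{\left(A \right)} = - \frac{1 \frac{1}{A}}{7} = - \frac{1}{7 A}$)
$- \frac{843893}{p{\left(r{\left(-19,27 \right)} \right)}} = - \frac{843893}{\left(- \frac{1}{7}\right) \frac{1}{\left(-19\right) \left(1 + 27\right)}} = - \frac{843893}{\left(- \frac{1}{7}\right) \frac{1}{\left(-19\right) 28}} = - \frac{843893}{\left(- \frac{1}{7}\right) \frac{1}{-532}} = - \frac{843893}{\left(- \frac{1}{7}\right) \left(- \frac{1}{532}\right)} = - 843893 \frac{1}{\frac{1}{3724}} = \left(-843893\right) 3724 = -3142657532$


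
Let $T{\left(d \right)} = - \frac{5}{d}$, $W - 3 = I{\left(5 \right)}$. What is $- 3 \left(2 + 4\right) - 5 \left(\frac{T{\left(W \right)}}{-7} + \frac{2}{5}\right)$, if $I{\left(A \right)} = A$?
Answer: $- \frac{1145}{56} \approx -20.446$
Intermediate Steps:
$W = 8$ ($W = 3 + 5 = 8$)
$- 3 \left(2 + 4\right) - 5 \left(\frac{T{\left(W \right)}}{-7} + \frac{2}{5}\right) = - 3 \left(2 + 4\right) - 5 \left(\frac{\left(-5\right) \frac{1}{8}}{-7} + \frac{2}{5}\right) = \left(-3\right) 6 - 5 \left(\left(-5\right) \frac{1}{8} \left(- \frac{1}{7}\right) + 2 \cdot \frac{1}{5}\right) = -18 - 5 \left(\left(- \frac{5}{8}\right) \left(- \frac{1}{7}\right) + \frac{2}{5}\right) = -18 - 5 \left(\frac{5}{56} + \frac{2}{5}\right) = -18 - \frac{137}{56} = - \frac{1145}{56}$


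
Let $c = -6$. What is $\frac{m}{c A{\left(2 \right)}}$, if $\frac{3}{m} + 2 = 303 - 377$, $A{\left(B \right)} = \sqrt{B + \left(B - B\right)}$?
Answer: $\frac{\sqrt{2}}{304} \approx 0.004652$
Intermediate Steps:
$A{\left(B \right)} = \sqrt{B}$ ($A{\left(B \right)} = \sqrt{B + 0} = \sqrt{B}$)
$m = - \frac{3}{76}$ ($m = \frac{3}{-2 + \left(303 - 377\right)} = \frac{3}{-2 - 74} = \frac{3}{-76} = 3 \left(- \frac{1}{76}\right) = - \frac{3}{76} \approx -0.039474$)
$\frac{m}{c A{\left(2 \right)}} = - \frac{3}{76 \left(- 6 \sqrt{2}\right)} = - \frac{3 \left(- \frac{\sqrt{2}}{12}\right)}{76} = \frac{\sqrt{2}}{304}$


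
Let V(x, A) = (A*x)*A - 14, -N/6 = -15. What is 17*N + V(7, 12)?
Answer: 2524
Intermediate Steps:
N = 90 (N = -6*(-15) = 90)
V(x, A) = -14 + x*A² (V(x, A) = x*A² - 14 = -14 + x*A²)
17*N + V(7, 12) = 17*90 + (-14 + 7*12²) = 1530 + (-14 + 7*144) = 1530 + (-14 + 1008) = 1530 + 994 = 2524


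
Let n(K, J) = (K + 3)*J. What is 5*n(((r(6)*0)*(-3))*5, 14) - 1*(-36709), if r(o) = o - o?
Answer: 36919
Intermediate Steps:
r(o) = 0
n(K, J) = J*(3 + K) (n(K, J) = (3 + K)*J = J*(3 + K))
5*n(((r(6)*0)*(-3))*5, 14) - 1*(-36709) = 5*(14*(3 + ((0*0)*(-3))*5)) - 1*(-36709) = 5*(14*(3 + (0*(-3))*5)) + 36709 = 5*(14*(3 + 0*5)) + 36709 = 5*(14*(3 + 0)) + 36709 = 5*(14*3) + 36709 = 5*42 + 36709 = 210 + 36709 = 36919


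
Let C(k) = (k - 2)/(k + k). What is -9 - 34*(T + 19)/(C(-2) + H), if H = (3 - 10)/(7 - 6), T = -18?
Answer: -10/3 ≈ -3.3333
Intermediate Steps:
C(k) = (-2 + k)/(2*k) (C(k) = (-2 + k)/((2*k)) = (-2 + k)*(1/(2*k)) = (-2 + k)/(2*k))
H = -7 (H = -7/1 = -7*1 = -7)
-9 - 34*(T + 19)/(C(-2) + H) = -9 - 34*(-18 + 19)/((1/2)*(-2 - 2)/(-2) - 7) = -9 - 34/((1/2)*(-1/2)*(-4) - 7) = -9 - 34/(1 - 7) = -9 - 34/(-6) = -9 - 34*(-1)/6 = -9 - 34*(-1/6) = -9 + 17/3 = -10/3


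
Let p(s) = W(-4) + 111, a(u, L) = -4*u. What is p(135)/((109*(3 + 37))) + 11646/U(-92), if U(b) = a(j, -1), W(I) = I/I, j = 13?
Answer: -3173171/14170 ≈ -223.94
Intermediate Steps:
W(I) = 1
U(b) = -52 (U(b) = -4*13 = -52)
p(s) = 112 (p(s) = 1 + 111 = 112)
p(135)/((109*(3 + 37))) + 11646/U(-92) = 112/((109*(3 + 37))) + 11646/(-52) = 112/((109*40)) + 11646*(-1/52) = 112/4360 - 5823/26 = 112*(1/4360) - 5823/26 = 14/545 - 5823/26 = -3173171/14170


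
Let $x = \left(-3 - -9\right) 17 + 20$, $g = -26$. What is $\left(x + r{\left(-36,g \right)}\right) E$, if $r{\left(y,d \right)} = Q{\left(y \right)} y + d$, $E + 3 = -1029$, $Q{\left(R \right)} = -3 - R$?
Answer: $1126944$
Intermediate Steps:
$E = -1032$ ($E = -3 - 1029 = -1032$)
$r{\left(y,d \right)} = d + y \left(-3 - y\right)$ ($r{\left(y,d \right)} = \left(-3 - y\right) y + d = y \left(-3 - y\right) + d = d + y \left(-3 - y\right)$)
$x = 122$ ($x = \left(-3 + 9\right) 17 + 20 = 6 \cdot 17 + 20 = 102 + 20 = 122$)
$\left(x + r{\left(-36,g \right)}\right) E = \left(122 - \left(26 - 36 \left(3 - 36\right)\right)\right) \left(-1032\right) = \left(122 - \left(26 - -1188\right)\right) \left(-1032\right) = \left(122 - 1214\right) \left(-1032\right) = \left(-1092\right) \left(-1032\right) = 1126944$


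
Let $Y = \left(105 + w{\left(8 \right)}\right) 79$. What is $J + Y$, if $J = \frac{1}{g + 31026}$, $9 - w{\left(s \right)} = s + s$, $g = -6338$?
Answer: $\frac{191134497}{24688} \approx 7742.0$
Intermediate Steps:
$w{\left(s \right)} = 9 - 2 s$ ($w{\left(s \right)} = 9 - \left(s + s\right) = 9 - 2 s$)
$Y = 7742$ ($Y = \left(105 + \left(9 - 16\right)\right) 79 = \left(105 - 7\right) 79 = 98 \cdot 79 = 7742$)
$J = \frac{1}{24688}$ ($J = \frac{1}{-6338 + 31026} = \frac{1}{24688} \approx 4.0505 \cdot 10^{-5}$)
$J + Y = \frac{1}{24688} + 7742 = \frac{191134497}{24688}$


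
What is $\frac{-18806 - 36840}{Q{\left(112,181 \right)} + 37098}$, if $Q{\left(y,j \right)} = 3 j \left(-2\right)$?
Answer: $- \frac{27823}{18006} \approx -1.5452$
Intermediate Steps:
$Q{\left(y,j \right)} = - 6 j$
$\frac{-18806 - 36840}{Q{\left(112,181 \right)} + 37098} = \frac{-18806 - 36840}{\left(-6\right) 181 + 37098} = - \frac{55646}{-1086 + 37098} = - \frac{55646}{36012} = \left(-55646\right) \frac{1}{36012} = - \frac{27823}{18006}$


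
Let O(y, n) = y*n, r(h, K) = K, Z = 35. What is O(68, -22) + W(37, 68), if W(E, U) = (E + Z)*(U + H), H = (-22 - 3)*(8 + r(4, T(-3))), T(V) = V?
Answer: -5600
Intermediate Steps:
H = -125 (H = (-22 - 3)*(8 - 3) = -25*5 = -125)
O(y, n) = n*y
W(E, U) = (-125 + U)*(35 + E) (W(E, U) = (E + 35)*(U - 125) = (35 + E)*(-125 + U) = (-125 + U)*(35 + E))
O(68, -22) + W(37, 68) = -22*68 + (-4375 - 125*37 + 35*68 + 37*68) = -1496 + (-4375 - 4625 + 2380 + 2516) = -1496 - 4104 = -5600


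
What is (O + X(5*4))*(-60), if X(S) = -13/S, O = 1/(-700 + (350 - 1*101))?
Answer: 17649/451 ≈ 39.133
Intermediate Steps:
O = -1/451 (O = 1/(-700 + (350 - 101)) = 1/(-700 + 249) = 1/(-451) = -1/451 ≈ -0.0022173)
(O + X(5*4))*(-60) = (-1/451 - 13/(5*4))*(-60) = (-1/451 - 13/20)*(-60) = -5883/9020*(-60) = 17649/451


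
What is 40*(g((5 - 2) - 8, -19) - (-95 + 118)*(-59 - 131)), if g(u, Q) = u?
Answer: 174600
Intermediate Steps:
40*(g((5 - 2) - 8, -19) - (-95 + 118)*(-59 - 131)) = 40*(((5 - 2) - 8) - (-95 + 118)*(-59 - 131)) = 40*((3 - 8) - 23*(-190)) = 40*(-5 - 1*(-4370)) = 40*(-5 + 4370) = 40*4365 = 174600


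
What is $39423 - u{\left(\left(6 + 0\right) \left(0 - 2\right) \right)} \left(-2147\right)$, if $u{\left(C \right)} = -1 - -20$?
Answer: $80216$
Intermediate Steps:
$u{\left(C \right)} = 19$ ($u{\left(C \right)} = -1 + 20 = 19$)
$39423 - u{\left(\left(6 + 0\right) \left(0 - 2\right) \right)} \left(-2147\right) = 39423 - 19 \left(-2147\right) = 39423 - -40793 = 39423 + 40793 = 80216$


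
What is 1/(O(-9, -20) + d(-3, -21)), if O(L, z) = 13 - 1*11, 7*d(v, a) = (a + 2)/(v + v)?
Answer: 42/103 ≈ 0.40777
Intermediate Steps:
d(v, a) = (2 + a)/(14*v) (d(v, a) = ((a + 2)/(v + v))/7 = ((2 + a)/((2*v)))/7 = ((2 + a)*(1/(2*v)))/7 = ((2 + a)/(2*v))/7 = (2 + a)/(14*v))
O(L, z) = 2 (O(L, z) = 13 - 11 = 2)
1/(O(-9, -20) + d(-3, -21)) = 1/(2 + (1/14)*(2 - 21)/(-3)) = 1/(2 + (1/14)*(-⅓)*(-19)) = 1/(2 + 19/42) = 1/(103/42) = 42/103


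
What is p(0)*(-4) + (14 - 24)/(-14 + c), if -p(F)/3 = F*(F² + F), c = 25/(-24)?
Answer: 240/361 ≈ 0.66482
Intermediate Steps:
c = -25/24 (c = 25*(-1/24) = -25/24 ≈ -1.0417)
p(F) = -3*F*(F + F²) (p(F) = -3*F*(F² + F) = -3*F*(F + F²))
p(0)*(-4) + (14 - 24)/(-14 + c) = (3*0²*(-1 - 1*0))*(-4) + (14 - 24)/(-14 - 25/24) = (3*0*(-1 + 0))*(-4) - 10/(-361/24) = (3*0*(-1))*(-4) - 10*(-24/361) = 0*(-4) + 240/361 = 0 + 240/361 = 240/361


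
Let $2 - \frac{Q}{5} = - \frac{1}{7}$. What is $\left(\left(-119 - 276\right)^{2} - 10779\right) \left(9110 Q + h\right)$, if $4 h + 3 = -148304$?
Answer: $\frac{123085164173}{14} \approx 8.7918 \cdot 10^{9}$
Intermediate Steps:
$h = - \frac{148307}{4}$ ($h = - \frac{3}{4} + \frac{1}{4} \left(-148304\right) = - \frac{3}{4} - 37076 = - \frac{148307}{4} \approx -37077.0$)
$Q = \frac{75}{7}$ ($Q = 10 - 5 \left(- \frac{1}{7}\right) = 10 - 5 \left(\left(-1\right) \frac{1}{7}\right) = 10 - - \frac{5}{7} = 10 + \frac{5}{7} = \frac{75}{7} \approx 10.714$)
$\left(\left(-119 - 276\right)^{2} - 10779\right) \left(9110 Q + h\right) = \left(\left(-119 - 276\right)^{2} - 10779\right) \left(9110 \cdot \frac{75}{7} - \frac{148307}{4}\right) = \left(\left(-395\right)^{2} - 10779\right) \left(\frac{683250}{7} - \frac{148307}{4}\right) = \left(156025 - 10779\right) \frac{1694851}{28} = 145246 \cdot \frac{1694851}{28} = \frac{123085164173}{14}$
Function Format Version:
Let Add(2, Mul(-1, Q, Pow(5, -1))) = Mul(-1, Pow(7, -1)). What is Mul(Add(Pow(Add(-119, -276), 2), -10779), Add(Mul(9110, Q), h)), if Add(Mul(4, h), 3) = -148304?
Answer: Rational(123085164173, 14) ≈ 8.7918e+9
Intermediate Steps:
h = Rational(-148307, 4) (h = Add(Rational(-3, 4), Mul(Rational(1, 4), -148304)) = Add(Rational(-3, 4), -37076) = Rational(-148307, 4) ≈ -37077.)
Q = Rational(75, 7) (Q = Add(10, Mul(-5, Mul(-1, Pow(7, -1)))) = Add(10, Mul(-5, Mul(-1, Rational(1, 7)))) = Add(10, Mul(-5, Rational(-1, 7))) = Add(10, Rational(5, 7)) = Rational(75, 7) ≈ 10.714)
Mul(Add(Pow(Add(-119, -276), 2), -10779), Add(Mul(9110, Q), h)) = Mul(Add(Pow(Add(-119, -276), 2), -10779), Add(Mul(9110, Rational(75, 7)), Rational(-148307, 4))) = Mul(Add(Pow(-395, 2), -10779), Add(Rational(683250, 7), Rational(-148307, 4))) = Mul(Add(156025, -10779), Rational(1694851, 28)) = Mul(145246, Rational(1694851, 28)) = Rational(123085164173, 14)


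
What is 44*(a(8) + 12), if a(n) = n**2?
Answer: 3344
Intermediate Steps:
44*(a(8) + 12) = 44*(8**2 + 12) = 44*(64 + 12) = 44*76 = 3344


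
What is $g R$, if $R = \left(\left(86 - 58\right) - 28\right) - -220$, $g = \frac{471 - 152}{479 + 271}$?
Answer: $\frac{7018}{75} \approx 93.573$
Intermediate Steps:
$g = \frac{319}{750} \approx 0.42533$
$R = 220$ ($R = \left(28 - 28\right) + 220 = 0 + 220 = 220$)
$g R = \frac{319}{750} \cdot 220 = \frac{7018}{75}$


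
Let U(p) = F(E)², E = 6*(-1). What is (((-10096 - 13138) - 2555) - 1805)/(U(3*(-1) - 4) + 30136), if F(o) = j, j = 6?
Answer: -13797/15086 ≈ -0.91456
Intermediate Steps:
E = -6
F(o) = 6
U(p) = 36 (U(p) = 6² = 36)
(((-10096 - 13138) - 2555) - 1805)/(U(3*(-1) - 4) + 30136) = (((-10096 - 13138) - 2555) - 1805)/(36 + 30136) = ((-23234 - 2555) - 1805)/30172 = (-25789 - 1805)*(1/30172) = -27594*1/30172 = -13797/15086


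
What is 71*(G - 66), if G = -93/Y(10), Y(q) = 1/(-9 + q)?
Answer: -11289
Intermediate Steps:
G = -93 (G = -93/(1/(-9 + 10)) = -93/(1/1) = -93/1 = -93*1 = -93)
71*(G - 66) = 71*(-93 - 66) = 71*(-159) = -11289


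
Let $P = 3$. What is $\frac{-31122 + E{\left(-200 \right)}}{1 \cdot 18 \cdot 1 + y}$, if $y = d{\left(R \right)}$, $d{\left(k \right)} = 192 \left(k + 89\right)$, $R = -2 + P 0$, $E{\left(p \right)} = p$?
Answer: $- \frac{15661}{8361} \approx -1.8731$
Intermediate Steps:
$R = -2$ ($R = -2 + 3 \cdot 0 = -2 + 0 = -2$)
$d{\left(k \right)} = 17088 + 192 k$ ($d{\left(k \right)} = 192 \left(89 + k\right) = 17088 + 192 k$)
$y = 16704$ ($y = 17088 + 192 \left(-2\right) = 17088 - 384 = 16704$)
$\frac{-31122 + E{\left(-200 \right)}}{1 \cdot 18 \cdot 1 + y} = \frac{-31122 - 200}{1 \cdot 18 \cdot 1 + 16704} = - \frac{31322}{18 \cdot 1 + 16704} = - \frac{31322}{18 + 16704} = - \frac{31322}{16722} = \left(-31322\right) \frac{1}{16722} = - \frac{15661}{8361}$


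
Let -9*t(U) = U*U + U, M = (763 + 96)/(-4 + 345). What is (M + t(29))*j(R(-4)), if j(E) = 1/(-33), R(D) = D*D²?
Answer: 96313/33759 ≈ 2.8530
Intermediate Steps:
M = 859/341 ≈ 2.5191
t(U) = -U/9 - U²/9 (t(U) = -(U*U + U)/9 = -(U² + U)/9 = -(U + U²)/9 = -U/9 - U²/9)
R(D) = D³
j(E) = -1/33
(M + t(29))*j(R(-4)) = (859/341 - ⅑*29*(1 + 29))*(-1/33) = (859/341 - ⅑*29*30)*(-1/33) = (859/341 - 290/3)*(-1/33) = -96313/1023*(-1/33) = 96313/33759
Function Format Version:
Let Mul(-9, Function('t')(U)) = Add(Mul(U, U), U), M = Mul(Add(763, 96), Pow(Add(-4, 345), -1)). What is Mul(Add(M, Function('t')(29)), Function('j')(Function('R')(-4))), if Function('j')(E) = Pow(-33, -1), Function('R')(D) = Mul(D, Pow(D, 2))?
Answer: Rational(96313, 33759) ≈ 2.8530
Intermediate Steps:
M = Rational(859, 341) (M = Mul(859, Pow(341, -1)) = Mul(859, Rational(1, 341)) = Rational(859, 341) ≈ 2.5191)
Function('t')(U) = Add(Mul(Rational(-1, 9), U), Mul(Rational(-1, 9), Pow(U, 2))) (Function('t')(U) = Mul(Rational(-1, 9), Add(Mul(U, U), U)) = Mul(Rational(-1, 9), Add(Pow(U, 2), U)) = Mul(Rational(-1, 9), Add(U, Pow(U, 2))) = Add(Mul(Rational(-1, 9), U), Mul(Rational(-1, 9), Pow(U, 2))))
Function('R')(D) = Pow(D, 3)
Function('j')(E) = Rational(-1, 33)
Mul(Add(M, Function('t')(29)), Function('j')(Function('R')(-4))) = Mul(Add(Rational(859, 341), Mul(Rational(-1, 9), 29, Add(1, 29))), Rational(-1, 33)) = Mul(Add(Rational(859, 341), Mul(Rational(-1, 9), 29, 30)), Rational(-1, 33)) = Mul(Add(Rational(859, 341), Rational(-290, 3)), Rational(-1, 33)) = Mul(Rational(-96313, 1023), Rational(-1, 33)) = Rational(96313, 33759)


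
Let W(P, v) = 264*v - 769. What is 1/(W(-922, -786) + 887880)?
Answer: 1/679607 ≈ 1.4714e-6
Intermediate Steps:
W(P, v) = -769 + 264*v
1/(W(-922, -786) + 887880) = 1/((-769 + 264*(-786)) + 887880) = 1/((-769 - 207504) + 887880) = 1/(-208273 + 887880) = 1/679607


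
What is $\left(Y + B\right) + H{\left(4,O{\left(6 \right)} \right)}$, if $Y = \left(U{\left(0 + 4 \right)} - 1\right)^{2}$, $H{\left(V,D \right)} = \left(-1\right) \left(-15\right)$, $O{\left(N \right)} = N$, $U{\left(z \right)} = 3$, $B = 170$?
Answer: $189$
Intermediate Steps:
$H{\left(V,D \right)} = 15$
$Y = 4$ ($Y = \left(3 - 1\right)^{2} = 2^{2} = 4$)
$\left(Y + B\right) + H{\left(4,O{\left(6 \right)} \right)} = \left(4 + 170\right) + 15 = 174 + 15 = 189$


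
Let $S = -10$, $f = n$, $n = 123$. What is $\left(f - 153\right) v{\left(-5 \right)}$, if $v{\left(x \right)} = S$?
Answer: $300$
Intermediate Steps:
$f = 123$
$v{\left(x \right)} = -10$
$\left(f - 153\right) v{\left(-5 \right)} = \left(123 - 153\right) \left(-10\right) = \left(-30\right) \left(-10\right) = 300$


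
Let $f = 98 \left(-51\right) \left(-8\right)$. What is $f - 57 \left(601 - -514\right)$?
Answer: $-23571$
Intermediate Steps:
$f = 39984$ ($f = \left(-4998\right) \left(-8\right) = 39984$)
$f - 57 \left(601 - -514\right) = 39984 - 57 \left(601 - -514\right) = 39984 - 57 \left(601 + 514\right) = 39984 - 63555 = -23571$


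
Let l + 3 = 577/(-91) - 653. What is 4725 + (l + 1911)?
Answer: 543603/91 ≈ 5973.7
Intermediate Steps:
l = -60273/91 (l = -3 + (577/(-91) - 653) = -3 + (577*(-1/91) - 653) = -3 + (-577/91 - 653) = -3 - 60000/91 = -60273/91 ≈ -662.34)
4725 + (l + 1911) = 4725 + (-60273/91 + 1911) = 4725 + 113628/91 = 543603/91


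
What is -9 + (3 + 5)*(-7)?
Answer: -65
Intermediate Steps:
-9 + (3 + 5)*(-7) = -9 + 8*(-7) = -9 - 56 = -65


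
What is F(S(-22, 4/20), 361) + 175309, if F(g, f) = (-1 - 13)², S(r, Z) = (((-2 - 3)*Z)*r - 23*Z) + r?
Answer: 175505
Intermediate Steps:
S(r, Z) = r - 23*Z - 5*Z*r (S(r, Z) = ((-5*Z)*r - 23*Z) + r = (-5*Z*r - 23*Z) + r = (-23*Z - 5*Z*r) + r = r - 23*Z - 5*Z*r)
F(g, f) = 196 (F(g, f) = (-14)² = 196)
F(S(-22, 4/20), 361) + 175309 = 196 + 175309 = 175505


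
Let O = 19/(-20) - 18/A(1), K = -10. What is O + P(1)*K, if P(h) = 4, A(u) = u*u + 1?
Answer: -999/20 ≈ -49.950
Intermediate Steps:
A(u) = 1 + u² (A(u) = u² + 1 = 1 + u²)
O = -199/20 (O = 19/(-20) - 18/(1 + 1²) = 19*(-1/20) - 18/(1 + 1) = -19/20 - 18/2 = -19/20 - 18*½ = -19/20 - 9 = -199/20 ≈ -9.9500)
O + P(1)*K = -199/20 + 4*(-10) = -199/20 - 40 = -999/20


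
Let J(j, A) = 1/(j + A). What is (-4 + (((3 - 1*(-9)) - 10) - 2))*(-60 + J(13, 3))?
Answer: 959/4 ≈ 239.75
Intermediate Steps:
J(j, A) = 1/(A + j)
(-4 + (((3 - 1*(-9)) - 10) - 2))*(-60 + J(13, 3)) = (-4 + (((3 - 1*(-9)) - 10) - 2))*(-60 + 1/(3 + 13)) = (-4 + (((3 + 9) - 10) - 2))*(-60 + 1/16) = (-4 + ((12 - 10) - 2))*(-60 + 1/16) = (-4 + (2 - 2))*(-959/16) = (-4 + 0)*(-959/16) = -4*(-959/16) = 959/4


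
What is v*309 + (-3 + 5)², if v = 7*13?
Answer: 28123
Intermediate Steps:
v = 91
v*309 + (-3 + 5)² = 91*309 + (-3 + 5)² = 28119 + 2² = 28119 + 4 = 28123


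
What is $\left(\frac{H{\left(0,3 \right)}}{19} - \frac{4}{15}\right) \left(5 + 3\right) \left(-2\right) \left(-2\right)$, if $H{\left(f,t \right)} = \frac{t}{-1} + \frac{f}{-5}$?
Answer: $- \frac{3872}{285} \approx -13.586$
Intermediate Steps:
$H{\left(f,t \right)} = - t - \frac{f}{5}$ ($H{\left(f,t \right)} = t \left(-1\right) + f \left(- \frac{1}{5}\right) = - t - \frac{f}{5}$)
$\left(\frac{H{\left(0,3 \right)}}{19} - \frac{4}{15}\right) \left(5 + 3\right) \left(-2\right) \left(-2\right) = \left(\frac{\left(-1\right) 3 - 0}{19} - \frac{4}{15}\right) \left(5 + 3\right) \left(-2\right) \left(-2\right) = \left(\left(-3 + 0\right) \frac{1}{19} - \frac{4}{15}\right) 8 \left(-2\right) \left(-2\right) = \left(\left(-3\right) \frac{1}{19} - \frac{4}{15}\right) \left(-16\right) \left(-2\right) = \left(- \frac{3}{19} - \frac{4}{15}\right) \left(-16\right) \left(-2\right) = \left(- \frac{121}{285}\right) \left(-16\right) \left(-2\right) = \frac{1936}{285} \left(-2\right) = - \frac{3872}{285}$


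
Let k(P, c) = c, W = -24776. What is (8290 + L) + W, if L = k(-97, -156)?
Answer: -16642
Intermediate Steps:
L = -156
(8290 + L) + W = (8290 - 156) - 24776 = 8134 - 24776 = -16642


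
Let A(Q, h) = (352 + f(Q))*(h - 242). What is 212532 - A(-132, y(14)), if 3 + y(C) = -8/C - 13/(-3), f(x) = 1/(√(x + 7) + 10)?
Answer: 2*(5203648*I + 20822191*√5)/(35*(I + 4*√5)) ≈ 2.9746e+5 - 11.987*I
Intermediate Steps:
f(x) = 1/(10 + √(7 + x)) (f(x) = 1/(√(7 + x) + 10) = 1/(10 + √(7 + x)))
y(C) = 4/3 - 8/C (y(C) = -3 + (-8/C - 13/(-3)) = -3 + (-8/C - 13*(-⅓)) = -3 + (-8/C + 13/3) = -3 + (13/3 - 8/C) = 4/3 - 8/C)
A(Q, h) = (-242 + h)*(352 + 1/(10 + √(7 + Q))) (A(Q, h) = (352 + 1/(10 + √(7 + Q)))*(h - 242) = (352 + 1/(10 + √(7 + Q)))*(-242 + h) = (-242 + h)*(352 + 1/(10 + √(7 + Q))))
212532 - A(-132, y(14)) = 212532 - (-242 + (4/3 - 8/14) + 352*(-242 + (4/3 - 8/14))*(10 + √(7 - 132)))/(10 + √(7 - 132)) = 212532 - (-242 + (4/3 - 8*1/14) + 352*(-242 + (4/3 - 8*1/14))*(10 + √(-125)))/(10 + √(-125)) = 212532 - (-242 + (4/3 - 4/7) + 352*(-242 + (4/3 - 4/7))*(10 + 5*I*√5))/(10 + 5*I*√5) = 212532 - (-242 + 16/21 + 352*(-242 + 16/21)*(10 + 5*I*√5))/(10 + 5*I*√5) = 212532 - (-242 + 16/21 + 352*(-5066/21)*(10 + 5*I*√5))/(10 + 5*I*√5) = 212532 - (-242 + 16/21 + (-17832320/21 - 8916160*I*√5/21))/(10 + 5*I*√5) = 212532 - (-2548198/3 - 8916160*I*√5/21)/(10 + 5*I*√5)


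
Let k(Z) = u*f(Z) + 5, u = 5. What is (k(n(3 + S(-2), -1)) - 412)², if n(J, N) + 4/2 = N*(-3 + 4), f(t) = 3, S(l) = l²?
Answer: 153664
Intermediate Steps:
n(J, N) = -2 + N (n(J, N) = -2 + N*(-3 + 4) = -2 + N*1 = -2 + N)
k(Z) = 20 (k(Z) = 5*3 + 5 = 15 + 5 = 20)
(k(n(3 + S(-2), -1)) - 412)² = (20 - 412)² = (-392)² = 153664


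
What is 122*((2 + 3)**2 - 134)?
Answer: -13298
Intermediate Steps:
122*((2 + 3)**2 - 134) = 122*(5**2 - 134) = 122*(25 - 134) = 122*(-109) = -13298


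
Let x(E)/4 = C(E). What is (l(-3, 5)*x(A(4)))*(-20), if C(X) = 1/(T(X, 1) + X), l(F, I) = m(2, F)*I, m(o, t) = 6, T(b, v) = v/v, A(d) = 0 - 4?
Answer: 800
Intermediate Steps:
A(d) = -4
T(b, v) = 1
l(F, I) = 6*I
C(X) = 1/(1 + X)
x(E) = 4/(1 + E)
(l(-3, 5)*x(A(4)))*(-20) = ((6*5)*(4/(1 - 4)))*(-20) = (30*(4/(-3)))*(-20) = (30*(4*(-⅓)))*(-20) = (30*(-4/3))*(-20) = -40*(-20) = 800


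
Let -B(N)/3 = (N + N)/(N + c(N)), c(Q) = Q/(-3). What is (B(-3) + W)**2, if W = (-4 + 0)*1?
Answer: 169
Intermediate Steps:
W = -4 (W = -4*1 = -4)
c(Q) = -Q/3 (c(Q) = Q*(-1/3) = -Q/3)
B(N) = -9 (B(N) = -3*(N + N)/(N - N/3) = -3*2*N/(2*N/3) = -3*2*N*3/(2*N) = -3*3 = -9)
(B(-3) + W)**2 = (-9 - 4)**2 = (-13)**2 = 169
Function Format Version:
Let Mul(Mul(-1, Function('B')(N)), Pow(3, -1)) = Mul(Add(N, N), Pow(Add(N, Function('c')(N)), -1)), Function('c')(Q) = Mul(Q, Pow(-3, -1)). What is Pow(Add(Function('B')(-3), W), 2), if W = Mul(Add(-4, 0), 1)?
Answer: 169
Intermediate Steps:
W = -4 (W = Mul(-4, 1) = -4)
Function('c')(Q) = Mul(Rational(-1, 3), Q) (Function('c')(Q) = Mul(Q, Rational(-1, 3)) = Mul(Rational(-1, 3), Q))
Function('B')(N) = -9 (Function('B')(N) = Mul(-3, Mul(Add(N, N), Pow(Add(N, Mul(Rational(-1, 3), N)), -1))) = Mul(-3, Mul(Mul(2, N), Pow(Mul(Rational(2, 3), N), -1))) = Mul(-3, Mul(Mul(2, N), Mul(Rational(3, 2), Pow(N, -1)))) = Mul(-3, 3) = -9)
Pow(Add(Function('B')(-3), W), 2) = Pow(Add(-9, -4), 2) = Pow(-13, 2) = 169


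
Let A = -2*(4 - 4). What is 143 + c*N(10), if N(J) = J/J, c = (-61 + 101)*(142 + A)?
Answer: 5823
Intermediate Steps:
A = 0 (A = -2*0 = 0)
c = 5680 (c = (-61 + 101)*(142 + 0) = 40*142 = 5680)
N(J) = 1
143 + c*N(10) = 143 + 5680*1 = 143 + 5680 = 5823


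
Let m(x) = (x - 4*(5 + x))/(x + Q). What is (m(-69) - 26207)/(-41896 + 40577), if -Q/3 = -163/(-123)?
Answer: 419353/21104 ≈ 19.871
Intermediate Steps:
Q = -163/41 (Q = -(-489)/(-123) = -(-489)*(-1)/123 = -3*163/123 = -163/41 ≈ -3.9756)
m(x) = (-20 - 3*x)/(-163/41 + x) (m(x) = (x - 4*(5 + x))/(x - 163/41) = (x + (-20 - 4*x))/(-163/41 + x) = (-20 - 3*x)/(-163/41 + x))
(m(-69) - 26207)/(-41896 + 40577) = (41*(-20 - 3*(-69))/(-163 + 41*(-69)) - 26207)/(-41896 + 40577) = (41*(-20 + 207)/(-163 - 2829) - 26207)/(-1319) = (41*187/(-2992) - 26207)*(-1/1319) = (41*(-1/2992)*187 - 26207)*(-1/1319) = (-41/16 - 26207)*(-1/1319) = -419353/16*(-1/1319) = 419353/21104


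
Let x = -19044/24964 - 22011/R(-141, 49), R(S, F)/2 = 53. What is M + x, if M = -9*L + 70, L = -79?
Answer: 378792109/661546 ≈ 572.59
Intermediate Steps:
R(S, F) = 106 (R(S, F) = 2*53 = 106)
M = 781 (M = -9*(-79) + 70 = 711 + 70 = 781)
x = -137875317/661546 (x = -19044/24964 - 22011/106 = -19044*1/24964 - 22011*1/106 = -4761/6241 - 22011/106 = -137875317/661546 ≈ -208.41)
M + x = 781 - 137875317/661546 = 378792109/661546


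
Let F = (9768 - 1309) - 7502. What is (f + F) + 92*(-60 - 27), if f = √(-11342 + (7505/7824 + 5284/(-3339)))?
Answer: -7047 + I*√5973089585099903/725676 ≈ -7047.0 + 106.5*I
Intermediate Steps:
F = 957 (F = 8459 - 7502 = 957)
f = I*√5973089585099903/725676 (f = √(-11342 + (7505*(1/7824) + 5284*(-1/3339))) = √(-11342 + (7505/7824 - 5284/3339)) = √(-11342 - 5427607/8708112) = √(-98772833911/8708112) = I*√5973089585099903/725676 ≈ 106.5*I)
(f + F) + 92*(-60 - 27) = (I*√5973089585099903/725676 + 957) + 92*(-60 - 27) = (957 + I*√5973089585099903/725676) + 92*(-87) = (957 + I*√5973089585099903/725676) - 8004 = -7047 + I*√5973089585099903/725676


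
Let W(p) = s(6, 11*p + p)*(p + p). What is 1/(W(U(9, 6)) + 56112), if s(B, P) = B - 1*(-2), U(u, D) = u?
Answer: 1/56256 ≈ 1.7776e-5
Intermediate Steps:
s(B, P) = 2 + B (s(B, P) = B + 2 = 2 + B)
W(p) = 16*p (W(p) = (2 + 6)*(p + p) = 8*(2*p) = 16*p)
1/(W(U(9, 6)) + 56112) = 1/(16*9 + 56112) = 1/(144 + 56112) = 1/56256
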